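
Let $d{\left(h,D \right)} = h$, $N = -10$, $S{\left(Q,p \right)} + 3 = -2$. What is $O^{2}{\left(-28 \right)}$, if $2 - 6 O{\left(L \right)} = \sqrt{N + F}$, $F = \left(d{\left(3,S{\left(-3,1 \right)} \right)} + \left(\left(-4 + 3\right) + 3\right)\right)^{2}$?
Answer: $\frac{\left(2 - \sqrt{15}\right)^{2}}{36} \approx 0.097446$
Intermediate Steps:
$S{\left(Q,p \right)} = -5$ ($S{\left(Q,p \right)} = -3 - 2 = -5$)
$F = 25$ ($F = \left(3 + \left(\left(-4 + 3\right) + 3\right)\right)^{2} = \left(3 + \left(-1 + 3\right)\right)^{2} = \left(3 + 2\right)^{2} = 5^{2} = 25$)
$O{\left(L \right)} = \frac{1}{3} - \frac{\sqrt{15}}{6}$ ($O{\left(L \right)} = \frac{1}{3} - \frac{\sqrt{-10 + 25}}{6} = \frac{1}{3} - \frac{\sqrt{15}}{6}$)
$O^{2}{\left(-28 \right)} = \left(\frac{1}{3} - \frac{\sqrt{15}}{6}\right)^{2}$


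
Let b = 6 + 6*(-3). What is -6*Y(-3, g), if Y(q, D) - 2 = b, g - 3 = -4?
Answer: 60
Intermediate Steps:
g = -1 (g = 3 - 4 = -1)
b = -12 (b = 6 - 18 = -12)
Y(q, D) = -10 (Y(q, D) = 2 - 12 = -10)
-6*Y(-3, g) = -6*(-10) = 60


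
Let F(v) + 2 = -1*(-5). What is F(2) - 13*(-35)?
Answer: 458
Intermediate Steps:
F(v) = 3 (F(v) = -2 - 1*(-5) = -2 + 5 = 3)
F(2) - 13*(-35) = 3 - 13*(-35) = 3 + 455 = 458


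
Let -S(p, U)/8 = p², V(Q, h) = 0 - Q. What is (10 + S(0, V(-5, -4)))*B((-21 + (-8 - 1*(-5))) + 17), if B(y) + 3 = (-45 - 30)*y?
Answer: 5220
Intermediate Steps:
V(Q, h) = -Q
S(p, U) = -8*p²
B(y) = -3 - 75*y (B(y) = -3 + (-45 - 30)*y = -3 - 75*y)
(10 + S(0, V(-5, -4)))*B((-21 + (-8 - 1*(-5))) + 17) = (10 - 8*0²)*(-3 - 75*((-21 + (-8 - 1*(-5))) + 17)) = (10 - 8*0)*(-3 - 75*((-21 + (-8 + 5)) + 17)) = (10 + 0)*(-3 - 75*((-21 - 3) + 17)) = 10*(-3 - 75*(-24 + 17)) = 10*(-3 - 75*(-7)) = 10*(-3 + 525) = 10*522 = 5220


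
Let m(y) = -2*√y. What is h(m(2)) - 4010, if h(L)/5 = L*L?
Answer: -3970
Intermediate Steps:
h(L) = 5*L² (h(L) = 5*(L*L) = 5*L²)
h(m(2)) - 4010 = 5*(-2*√2)² - 4010 = 5*8 - 4010 = 40 - 4010 = -3970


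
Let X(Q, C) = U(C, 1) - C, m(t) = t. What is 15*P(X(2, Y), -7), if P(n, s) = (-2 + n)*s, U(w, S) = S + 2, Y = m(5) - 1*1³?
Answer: 315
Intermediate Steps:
Y = 4 (Y = 5 - 1*1³ = 5 - 1*1 = 5 - 1 = 4)
U(w, S) = 2 + S
X(Q, C) = 3 - C (X(Q, C) = (2 + 1) - C = 3 - C)
P(n, s) = s*(-2 + n)
15*P(X(2, Y), -7) = 15*(-7*(-2 + (3 - 1*4))) = 15*(-7*(-2 + (3 - 4))) = 15*(-7*(-2 - 1)) = 15*(-7*(-3)) = 15*21 = 315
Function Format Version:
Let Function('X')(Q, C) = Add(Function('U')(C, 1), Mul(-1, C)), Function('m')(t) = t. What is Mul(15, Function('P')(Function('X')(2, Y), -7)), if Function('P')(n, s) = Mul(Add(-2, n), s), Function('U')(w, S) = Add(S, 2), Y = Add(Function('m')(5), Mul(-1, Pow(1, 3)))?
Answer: 315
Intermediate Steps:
Y = 4 (Y = Add(5, Mul(-1, Pow(1, 3))) = Add(5, Mul(-1, 1)) = Add(5, -1) = 4)
Function('U')(w, S) = Add(2, S)
Function('X')(Q, C) = Add(3, Mul(-1, C)) (Function('X')(Q, C) = Add(Add(2, 1), Mul(-1, C)) = Add(3, Mul(-1, C)))
Function('P')(n, s) = Mul(s, Add(-2, n))
Mul(15, Function('P')(Function('X')(2, Y), -7)) = Mul(15, Mul(-7, Add(-2, Add(3, Mul(-1, 4))))) = Mul(15, Mul(-7, Add(-2, Add(3, -4)))) = Mul(15, Mul(-7, Add(-2, -1))) = Mul(15, Mul(-7, -3)) = Mul(15, 21) = 315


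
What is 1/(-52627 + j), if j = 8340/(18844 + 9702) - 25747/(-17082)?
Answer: -243811386/12830623092151 ≈ -1.9002e-5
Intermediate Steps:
j = 438718871/243811386 (j = 8340/28546 - 25747*(-1/17082) = 8340*(1/28546) + 25747/17082 = 4170/14273 + 25747/17082 = 438718871/243811386 ≈ 1.7994)
1/(-52627 + j) = 1/(-52627 + 438718871/243811386) = 1/(-12830623092151/243811386) = -243811386/12830623092151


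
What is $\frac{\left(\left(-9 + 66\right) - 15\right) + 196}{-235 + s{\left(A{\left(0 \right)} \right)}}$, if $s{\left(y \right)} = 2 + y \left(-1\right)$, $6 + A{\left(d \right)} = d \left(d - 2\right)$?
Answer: $- \frac{238}{227} \approx -1.0485$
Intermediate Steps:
$A{\left(d \right)} = -6 + d \left(-2 + d\right)$ ($A{\left(d \right)} = -6 + d \left(d - 2\right) = -6 + d \left(-2 + d\right)$)
$s{\left(y \right)} = 2 - y$
$\frac{\left(\left(-9 + 66\right) - 15\right) + 196}{-235 + s{\left(A{\left(0 \right)} \right)}} = \frac{\left(\left(-9 + 66\right) - 15\right) + 196}{-235 + \left(2 - \left(-6 + 0^{2} - 0\right)\right)} = \frac{\left(57 - 15\right) + 196}{-235 + \left(2 - \left(-6 + 0 + 0\right)\right)} = \frac{42 + 196}{-235 + \left(2 - -6\right)} = \frac{238}{-235 + \left(2 + 6\right)} = \frac{238}{-235 + 8} = \frac{238}{-227} = 238 \left(- \frac{1}{227}\right) = - \frac{238}{227}$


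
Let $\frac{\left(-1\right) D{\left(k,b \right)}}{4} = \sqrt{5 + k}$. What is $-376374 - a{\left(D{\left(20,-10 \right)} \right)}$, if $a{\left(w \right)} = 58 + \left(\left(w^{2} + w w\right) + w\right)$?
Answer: $-377212$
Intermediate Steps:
$D{\left(k,b \right)} = - 4 \sqrt{5 + k}$
$a{\left(w \right)} = 58 + w + 2 w^{2}$ ($a{\left(w \right)} = 58 + \left(\left(w^{2} + w^{2}\right) + w\right) = 58 + \left(2 w^{2} + w\right) = 58 + \left(w + 2 w^{2}\right) = 58 + w + 2 w^{2}$)
$-376374 - a{\left(D{\left(20,-10 \right)} \right)} = -376374 - \left(58 - 4 \sqrt{5 + 20} + 2 \left(- 4 \sqrt{5 + 20}\right)^{2}\right) = -376374 - \left(58 - 4 \sqrt{25} + 2 \left(- 4 \sqrt{25}\right)^{2}\right) = -376374 - \left(58 - 20 + 2 \left(\left(-4\right) 5\right)^{2}\right) = -376374 - \left(58 - 20 + 2 \left(-20\right)^{2}\right) = -376374 - \left(58 - 20 + 2 \cdot 400\right) = -376374 - \left(58 - 20 + 800\right) = -376374 - 838 = -377212$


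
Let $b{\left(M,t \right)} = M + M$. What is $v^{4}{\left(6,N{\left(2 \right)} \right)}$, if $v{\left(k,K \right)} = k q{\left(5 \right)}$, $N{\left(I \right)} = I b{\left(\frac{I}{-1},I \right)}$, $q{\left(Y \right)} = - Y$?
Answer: $810000$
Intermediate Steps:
$b{\left(M,t \right)} = 2 M$
$N{\left(I \right)} = - 2 I^{2}$ ($N{\left(I \right)} = I 2 \frac{I}{-1} = I 2 I \left(-1\right) = I 2 \left(- I\right) = I \left(- 2 I\right) = - 2 I^{2}$)
$v{\left(k,K \right)} = - 5 k$ ($v{\left(k,K \right)} = k \left(\left(-1\right) 5\right) = k \left(-5\right) = - 5 k$)
$v^{4}{\left(6,N{\left(2 \right)} \right)} = \left(\left(-5\right) 6\right)^{4} = \left(-30\right)^{4} = 810000$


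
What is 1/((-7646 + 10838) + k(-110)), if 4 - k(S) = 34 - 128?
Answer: 1/3290 ≈ 0.00030395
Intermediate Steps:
k(S) = 98 (k(S) = 4 - (34 - 128) = 4 - 1*(-94) = 4 + 94 = 98)
1/((-7646 + 10838) + k(-110)) = 1/((-7646 + 10838) + 98) = 1/(3192 + 98) = 1/3290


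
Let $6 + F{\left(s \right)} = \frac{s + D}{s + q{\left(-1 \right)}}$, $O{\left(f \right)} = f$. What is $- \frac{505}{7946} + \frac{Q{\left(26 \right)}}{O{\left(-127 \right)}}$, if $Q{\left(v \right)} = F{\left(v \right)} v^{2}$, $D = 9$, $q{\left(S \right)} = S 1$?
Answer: $\frac{123223733}{5045710} \approx 24.421$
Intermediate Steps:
$q{\left(S \right)} = S$
$F{\left(s \right)} = -6 + \frac{9 + s}{-1 + s}$ ($F{\left(s \right)} = -6 + \frac{s + 9}{s - 1} = -6 + \frac{9 + s}{-1 + s}$)
$Q{\left(v \right)} = \frac{5 v^{2} \left(3 - v\right)}{-1 + v}$ ($Q{\left(v \right)} = \frac{5 \left(3 - v\right)}{-1 + v} v^{2} = \frac{5 v^{2} \left(3 - v\right)}{-1 + v}$)
$- \frac{505}{7946} + \frac{Q{\left(26 \right)}}{O{\left(-127 \right)}} = - \frac{505}{7946} + \frac{5 \cdot 26^{2} \frac{1}{-1 + 26} \left(3 - 26\right)}{-127} = \left(-505\right) \frac{1}{7946} + 5 \cdot 676 \cdot \frac{1}{25} \left(3 - 26\right) \left(- \frac{1}{127}\right) = - \frac{505}{7946} + 5 \cdot 676 \cdot \frac{1}{25} \left(-23\right) \left(- \frac{1}{127}\right) = - \frac{505}{7946} - - \frac{15548}{635} = - \frac{505}{7946} + \frac{15548}{635} = \frac{123223733}{5045710}$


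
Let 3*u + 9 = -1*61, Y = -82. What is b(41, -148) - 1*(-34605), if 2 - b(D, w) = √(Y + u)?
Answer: 34607 - 2*I*√237/3 ≈ 34607.0 - 10.263*I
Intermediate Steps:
u = -70/3 (u = -3 + (-1*61)/3 = -3 + (⅓)*(-61) = -3 - 61/3 = -70/3 ≈ -23.333)
b(D, w) = 2 - 2*I*√237/3 (b(D, w) = 2 - √(-82 - 70/3) = 2 - √(-316/3) = 2 - 2*I*√237/3)
b(41, -148) - 1*(-34605) = (2 - 2*I*√237/3) - 1*(-34605) = (2 - 2*I*√237/3) + 34605 = 34607 - 2*I*√237/3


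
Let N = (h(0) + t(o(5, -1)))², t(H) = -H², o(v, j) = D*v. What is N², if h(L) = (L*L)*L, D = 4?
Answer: 25600000000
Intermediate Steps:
o(v, j) = 4*v
h(L) = L³ (h(L) = L²*L = L³)
N = 160000 (N = (0³ - (4*5)²)² = (0 - 1*20²)² = (0 - 1*400)² = (0 - 400)² = (-400)² = 160000)
N² = 160000² = 25600000000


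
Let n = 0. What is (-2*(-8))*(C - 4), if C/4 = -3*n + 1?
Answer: 0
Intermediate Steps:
C = 4 (C = 4*(-3*0 + 1) = 4*(0 + 1) = 4*1 = 4)
(-2*(-8))*(C - 4) = (-2*(-8))*(4 - 4) = 16*0 = 0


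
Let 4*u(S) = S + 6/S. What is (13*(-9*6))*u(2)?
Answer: -1755/2 ≈ -877.50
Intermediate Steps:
u(S) = S/4 + 3/(2*S) (u(S) = (S + 6/S)/4 = S/4 + 3/(2*S))
(13*(-9*6))*u(2) = (13*(-9*6))*((¼)*(6 + 2²)/2) = (13*(-54))*((¼)*(½)*(6 + 4)) = -351*10/(2*2) = -702*5/4 = -1755/2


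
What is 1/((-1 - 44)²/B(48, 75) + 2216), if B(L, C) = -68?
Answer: 68/148663 ≈ 0.00045741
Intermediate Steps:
1/((-1 - 44)²/B(48, 75) + 2216) = 1/((-1 - 44)²/(-68) + 2216) = 1/((-45)²*(-1/68) + 2216) = 1/(2025*(-1/68) + 2216) = 1/(-2025/68 + 2216) = 1/(148663/68) = 68/148663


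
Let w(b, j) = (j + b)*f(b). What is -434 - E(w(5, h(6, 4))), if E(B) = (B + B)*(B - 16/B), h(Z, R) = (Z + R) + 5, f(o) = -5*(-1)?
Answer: -20402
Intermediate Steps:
f(o) = 5
h(Z, R) = 5 + R + Z (h(Z, R) = (R + Z) + 5 = 5 + R + Z)
w(b, j) = 5*b + 5*j (w(b, j) = (j + b)*5 = (b + j)*5 = 5*b + 5*j)
E(B) = 2*B*(B - 16/B) (E(B) = (2*B)*(B - 16/B) = 2*B*(B - 16/B))
-434 - E(w(5, h(6, 4))) = -434 - (-32 + 2*(5*5 + 5*(5 + 4 + 6))²) = -434 - (-32 + 2*(25 + 5*15)²) = -434 - (-32 + 2*(25 + 75)²) = -434 - (-32 + 2*100²) = -434 - (-32 + 2*10000) = -434 - (-32 + 20000) = -434 - 1*19968 = -434 - 19968 = -20402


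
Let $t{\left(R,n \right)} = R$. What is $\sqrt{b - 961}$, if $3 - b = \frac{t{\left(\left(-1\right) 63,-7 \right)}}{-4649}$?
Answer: $\frac{i \sqrt{20705739445}}{4649} \approx 30.952 i$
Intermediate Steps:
$b = \frac{13884}{4649}$ ($b = 3 - \frac{\left(-1\right) 63}{-4649} = 3 - \left(-63\right) \left(- \frac{1}{4649}\right) = 3 - \frac{63}{4649} = \frac{13884}{4649} \approx 2.9865$)
$\sqrt{b - 961} = \sqrt{\frac{13884}{4649} - 961} = \sqrt{- \frac{4453805}{4649}} = \frac{i \sqrt{20705739445}}{4649}$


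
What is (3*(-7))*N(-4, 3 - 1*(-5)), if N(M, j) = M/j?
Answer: 21/2 ≈ 10.500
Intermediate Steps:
(3*(-7))*N(-4, 3 - 1*(-5)) = (3*(-7))*(-4/(3 - 1*(-5))) = -(-84)/(3 + 5) = -(-84)/8 = -21*(-1/2) = 21/2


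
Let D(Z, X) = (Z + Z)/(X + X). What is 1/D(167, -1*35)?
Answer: -35/167 ≈ -0.20958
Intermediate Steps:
D(Z, X) = Z/X (D(Z, X) = (2*Z)/((2*X)) = (2*Z)*(1/(2*X)) = Z/X)
1/D(167, -1*35) = 1/(167/((-1*35))) = 1/(167/(-35)) = 1/(167*(-1/35)) = 1/(-167/35) = -35/167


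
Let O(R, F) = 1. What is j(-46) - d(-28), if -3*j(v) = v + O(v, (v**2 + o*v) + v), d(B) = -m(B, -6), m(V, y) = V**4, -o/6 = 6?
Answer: 614671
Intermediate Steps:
o = -36 (o = -6*6 = -36)
d(B) = -B**4
j(v) = -1/3 - v/3 (j(v) = -(v + 1)/3 = -(1 + v)/3 = -1/3 - v/3)
j(-46) - d(-28) = (-1/3 - 1/3*(-46)) - (-1)*(-28)**4 = (-1/3 + 46/3) - (-1)*614656 = 15 - 1*(-614656) = 15 + 614656 = 614671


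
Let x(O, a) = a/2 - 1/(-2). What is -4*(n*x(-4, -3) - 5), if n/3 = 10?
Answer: 140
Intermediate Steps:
n = 30 (n = 3*10 = 30)
x(O, a) = ½ + a/2 (x(O, a) = a*(½) - 1*(-½) = a/2 + ½ = ½ + a/2)
-4*(n*x(-4, -3) - 5) = -4*(30*(½ + (½)*(-3)) - 5) = -4*(30*(½ - 3/2) - 5) = -4*(30*(-1) - 5) = -4*(-30 - 5) = -4*(-35) = 140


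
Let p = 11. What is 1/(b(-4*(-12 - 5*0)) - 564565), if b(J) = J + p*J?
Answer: -1/563989 ≈ -1.7731e-6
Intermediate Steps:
b(J) = 12*J (b(J) = J + 11*J = 12*J)
1/(b(-4*(-12 - 5*0)) - 564565) = 1/(12*(-4*(-12 - 5*0)) - 564565) = 1/(12*(-4*(-12 + 0)) - 564565) = 1/(12*(-4*(-12)) - 564565) = 1/(12*48 - 564565) = 1/(576 - 564565) = 1/(-563989) = -1/563989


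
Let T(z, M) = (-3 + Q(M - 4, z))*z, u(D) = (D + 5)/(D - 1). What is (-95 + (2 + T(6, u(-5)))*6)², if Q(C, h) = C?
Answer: 112225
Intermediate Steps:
u(D) = (5 + D)/(-1 + D)
T(z, M) = z*(-7 + M) (T(z, M) = (-3 + (M - 4))*z = (-3 + (-4 + M))*z = (-7 + M)*z = z*(-7 + M))
(-95 + (2 + T(6, u(-5)))*6)² = (-95 + (2 + 6*(-7 + (5 - 5)/(-1 - 5)))*6)² = (-95 + (2 + 6*(-7 + 0/(-6)))*6)² = (-95 + (2 + 6*(-7 - ⅙*0))*6)² = (-95 + (2 + 6*(-7 + 0))*6)² = (-95 + (2 + 6*(-7))*6)² = (-95 + (2 - 42)*6)² = (-95 - 40*6)² = (-95 - 240)² = (-335)² = 112225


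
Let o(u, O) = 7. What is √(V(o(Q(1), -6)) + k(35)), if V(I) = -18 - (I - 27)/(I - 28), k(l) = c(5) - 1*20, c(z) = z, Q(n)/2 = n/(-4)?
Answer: I*√14973/21 ≈ 5.8269*I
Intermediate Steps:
Q(n) = -n/2 (Q(n) = 2*(n/(-4)) = 2*(n*(-¼)) = 2*(-n/4) = -n/2)
k(l) = -15 (k(l) = 5 - 1*20 = 5 - 20 = -15)
V(I) = -18 - (-27 + I)/(-28 + I)
√(V(o(Q(1), -6)) + k(35)) = √((531 - 19*7)/(-28 + 7) - 15) = √((531 - 133)/(-21) - 15) = √(-1/21*398 - 15) = √(-398/21 - 15) = √(-713/21) = I*√14973/21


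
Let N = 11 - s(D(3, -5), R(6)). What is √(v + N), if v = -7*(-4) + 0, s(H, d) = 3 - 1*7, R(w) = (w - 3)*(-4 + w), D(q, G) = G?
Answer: √43 ≈ 6.5574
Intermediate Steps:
R(w) = (-4 + w)*(-3 + w) (R(w) = (-3 + w)*(-4 + w) = (-4 + w)*(-3 + w))
s(H, d) = -4 (s(H, d) = 3 - 7 = -4)
v = 28 (v = 28 + 0 = 28)
N = 15 (N = 11 - 1*(-4) = 11 + 4 = 15)
√(v + N) = √(28 + 15) = √43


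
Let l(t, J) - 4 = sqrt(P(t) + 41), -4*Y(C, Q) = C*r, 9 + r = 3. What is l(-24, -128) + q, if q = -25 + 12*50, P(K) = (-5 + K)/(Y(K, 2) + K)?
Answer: 579 + sqrt(37335)/30 ≈ 585.44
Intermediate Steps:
r = -6 (r = -9 + 3 = -6)
Y(C, Q) = 3*C/2 (Y(C, Q) = -C*(-6)/4 = -(-3)*C/2 = 3*C/2)
P(K) = 2*(-5 + K)/(5*K) (P(K) = (-5 + K)/(3*K/2 + K) = (-5 + K)/((5*K/2)) = (-5 + K)*(2/(5*K)) = 2*(-5 + K)/(5*K))
l(t, J) = 4 + sqrt(207/5 - 2/t) (l(t, J) = 4 + sqrt((2/5 - 2/t) + 41) = 4 + sqrt(207/5 - 2/t))
q = 575 (q = -25 + 600 = 575)
l(-24, -128) + q = (4 + sqrt(1035 - 50/(-24))/5) + 575 = (4 + sqrt(1035 - 50*(-1/24))/5) + 575 = (4 + sqrt(1035 + 25/12)/5) + 575 = (4 + sqrt(12445/12)/5) + 575 = (4 + (sqrt(37335)/6)/5) + 575 = (4 + sqrt(37335)/30) + 575 = 579 + sqrt(37335)/30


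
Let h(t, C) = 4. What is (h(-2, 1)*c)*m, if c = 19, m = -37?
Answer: -2812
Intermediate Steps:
(h(-2, 1)*c)*m = (4*19)*(-37) = 76*(-37) = -2812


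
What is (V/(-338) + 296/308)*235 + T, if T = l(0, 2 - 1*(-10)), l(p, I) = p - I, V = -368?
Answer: 6112234/13013 ≈ 469.70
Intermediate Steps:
T = -12 (T = 0 - (2 - 1*(-10)) = 0 - (2 + 10) = 0 - 1*12 = 0 - 12 = -12)
(V/(-338) + 296/308)*235 + T = (-368/(-338) + 296/308)*235 - 12 = (-368*(-1/338) + 296*(1/308))*235 - 12 = (184/169 + 74/77)*235 - 12 = (26674/13013)*235 - 12 = 6268390/13013 - 12 = 6112234/13013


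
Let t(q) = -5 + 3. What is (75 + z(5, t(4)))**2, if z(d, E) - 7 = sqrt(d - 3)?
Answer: (82 + sqrt(2))**2 ≈ 6957.9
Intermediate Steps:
t(q) = -2
z(d, E) = 7 + sqrt(-3 + d) (z(d, E) = 7 + sqrt(d - 3) = 7 + sqrt(-3 + d))
(75 + z(5, t(4)))**2 = (75 + (7 + sqrt(-3 + 5)))**2 = (75 + (7 + sqrt(2)))**2 = (82 + sqrt(2))**2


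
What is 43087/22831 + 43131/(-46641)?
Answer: 341632302/354953557 ≈ 0.96247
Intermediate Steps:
43087/22831 + 43131/(-46641) = 43087*(1/22831) + 43131*(-1/46641) = 43087/22831 - 14377/15547 = 341632302/354953557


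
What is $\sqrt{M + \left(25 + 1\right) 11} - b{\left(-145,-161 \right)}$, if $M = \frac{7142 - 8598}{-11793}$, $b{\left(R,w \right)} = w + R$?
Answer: $306 + \frac{13 \sqrt{235459038}}{11793} \approx 322.92$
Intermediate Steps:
$b{\left(R,w \right)} = R + w$
$M = \frac{1456}{11793}$ ($M = \left(7142 - 8598\right) \left(- \frac{1}{11793}\right) = \left(-1456\right) \left(- \frac{1}{11793}\right) = \frac{1456}{11793} \approx 0.12346$)
$\sqrt{M + \left(25 + 1\right) 11} - b{\left(-145,-161 \right)} = \sqrt{\frac{1456}{11793} + \left(25 + 1\right) 11} - \left(-145 - 161\right) = \sqrt{\frac{1456}{11793} + 26 \cdot 11} - -306 = \sqrt{\frac{1456}{11793} + 286} + 306 = \sqrt{\frac{3374254}{11793}} + 306 = \frac{13 \sqrt{235459038}}{11793} + 306 = 306 + \frac{13 \sqrt{235459038}}{11793}$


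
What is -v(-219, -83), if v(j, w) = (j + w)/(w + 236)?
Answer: 302/153 ≈ 1.9739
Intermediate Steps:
v(j, w) = (j + w)/(236 + w)
-v(-219, -83) = -(-219 - 83)/(236 - 83) = -(-302)/153 = -1*(-302/153) = 302/153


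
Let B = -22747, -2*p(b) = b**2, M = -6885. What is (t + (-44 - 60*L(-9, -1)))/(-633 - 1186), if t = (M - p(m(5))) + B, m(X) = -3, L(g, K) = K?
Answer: 59223/3638 ≈ 16.279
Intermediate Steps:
p(b) = -b**2/2
t = -59255/2 (t = (-6885 - (-1)*(-3)**2/2) - 22747 = (-6885 - (-1)*9/2) - 22747 = (-6885 - 1*(-9/2)) - 22747 = (-6885 + 9/2) - 22747 = -13761/2 - 22747 = -59255/2 ≈ -29628.)
(t + (-44 - 60*L(-9, -1)))/(-633 - 1186) = (-59255/2 + (-44 - 60*(-1)))/(-633 - 1186) = (-59255/2 + (-44 + 60))/(-1819) = (-59255/2 + 16)*(-1/1819) = -59223/2*(-1/1819) = 59223/3638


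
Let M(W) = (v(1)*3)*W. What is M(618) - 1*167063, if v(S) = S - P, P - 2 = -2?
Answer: -165209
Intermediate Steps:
P = 0 (P = 2 - 2 = 0)
v(S) = S (v(S) = S - 1*0 = S + 0 = S)
M(W) = 3*W (M(W) = (1*3)*W = 3*W)
M(618) - 1*167063 = 3*618 - 1*167063 = 1854 - 167063 = -165209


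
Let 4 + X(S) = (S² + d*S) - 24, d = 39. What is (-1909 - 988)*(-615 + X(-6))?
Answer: 2436377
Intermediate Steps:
X(S) = -28 + S² + 39*S (X(S) = -4 + ((S² + 39*S) - 24) = -4 + (-24 + S² + 39*S) = -28 + S² + 39*S)
(-1909 - 988)*(-615 + X(-6)) = (-1909 - 988)*(-615 + (-28 + (-6)² + 39*(-6))) = -2897*(-615 + (-28 + 36 - 234)) = -2897*(-615 - 226) = -2897*(-841) = 2436377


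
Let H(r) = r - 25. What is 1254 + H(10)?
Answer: 1239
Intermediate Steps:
H(r) = -25 + r
1254 + H(10) = 1254 + (-25 + 10) = 1254 - 15 = 1239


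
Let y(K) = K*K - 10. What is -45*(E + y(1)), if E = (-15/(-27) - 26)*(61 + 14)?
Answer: 86280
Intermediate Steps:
E = -5725/3 (E = (-15*(-1/27) - 26)*75 = (5/9 - 26)*75 = -229/9*75 = -5725/3 ≈ -1908.3)
y(K) = -10 + K² (y(K) = K² - 10 = -10 + K²)
-45*(E + y(1)) = -45*(-5725/3 + (-10 + 1²)) = -45*(-5725/3 + (-10 + 1)) = -45*(-5725/3 - 9) = -45*(-5752/3) = 86280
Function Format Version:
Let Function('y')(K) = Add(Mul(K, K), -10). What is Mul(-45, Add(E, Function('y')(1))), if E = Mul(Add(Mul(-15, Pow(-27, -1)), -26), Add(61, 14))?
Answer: 86280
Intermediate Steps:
E = Rational(-5725, 3) (E = Mul(Add(Mul(-15, Rational(-1, 27)), -26), 75) = Mul(Add(Rational(5, 9), -26), 75) = Mul(Rational(-229, 9), 75) = Rational(-5725, 3) ≈ -1908.3)
Function('y')(K) = Add(-10, Pow(K, 2)) (Function('y')(K) = Add(Pow(K, 2), -10) = Add(-10, Pow(K, 2)))
Mul(-45, Add(E, Function('y')(1))) = Mul(-45, Add(Rational(-5725, 3), Add(-10, Pow(1, 2)))) = Mul(-45, Add(Rational(-5725, 3), Add(-10, 1))) = Mul(-45, Add(Rational(-5725, 3), -9)) = Mul(-45, Rational(-5752, 3)) = 86280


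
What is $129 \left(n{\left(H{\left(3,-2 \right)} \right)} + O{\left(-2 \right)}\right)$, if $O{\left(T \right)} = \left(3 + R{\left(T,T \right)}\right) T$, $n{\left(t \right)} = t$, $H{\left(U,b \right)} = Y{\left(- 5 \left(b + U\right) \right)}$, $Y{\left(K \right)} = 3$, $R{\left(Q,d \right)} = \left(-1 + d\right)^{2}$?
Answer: $-2709$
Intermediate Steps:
$H{\left(U,b \right)} = 3$
$O{\left(T \right)} = T \left(3 + \left(-1 + T\right)^{2}\right)$ ($O{\left(T \right)} = \left(3 + \left(-1 + T\right)^{2}\right) T = T \left(3 + \left(-1 + T\right)^{2}\right)$)
$129 \left(n{\left(H{\left(3,-2 \right)} \right)} + O{\left(-2 \right)}\right) = 129 \left(3 - 2 \left(3 + \left(-1 - 2\right)^{2}\right)\right) = 129 \left(3 - 2 \left(3 + \left(-3\right)^{2}\right)\right) = 129 \left(3 - 2 \left(3 + 9\right)\right) = 129 \left(3 - 24\right) = 129 \left(-21\right) = -2709$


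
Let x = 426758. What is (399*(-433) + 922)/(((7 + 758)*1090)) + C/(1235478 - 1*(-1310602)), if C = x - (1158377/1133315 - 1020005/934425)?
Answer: -80090539336883758/2081763114064452825 ≈ -0.038472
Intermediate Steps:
C = 18077435443835824/42359914755 (C = 426758 - (1158377/1133315 - 1020005/934425) = 426758 - (1158377*(1/1133315) - 1020005*1/934425) = 426758 - (1158377/1133315 - 204001/186885) = 426758 - 1*(-2942821534/42359914755) = 426758 + 2942821534/42359914755 = 18077435443835824/42359914755 ≈ 4.2676e+5)
(399*(-433) + 922)/(((7 + 758)*1090)) + C/(1235478 - 1*(-1310602)) = (399*(-433) + 922)/(((7 + 758)*1090)) + 18077435443835824/(42359914755*(1235478 - 1*(-1310602))) = (-172767 + 922)/((765*1090)) + 18077435443835824/(42359914755*(1235478 + 1310602)) = -171845/833850 + (18077435443835824/42359914755)/2546080 = -171845*1/833850 + (18077435443835824/42359914755)*(1/2546080) = -34369/166770 + 1129839715239739/6740733234963150 = -80090539336883758/2081763114064452825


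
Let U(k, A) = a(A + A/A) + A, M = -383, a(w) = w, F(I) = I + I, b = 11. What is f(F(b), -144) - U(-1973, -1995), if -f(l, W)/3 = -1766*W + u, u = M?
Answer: -757774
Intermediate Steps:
F(I) = 2*I
u = -383
U(k, A) = 1 + 2*A (U(k, A) = (A + A/A) + A = (A + 1) + A = (1 + A) + A = 1 + 2*A)
f(l, W) = 1149 + 5298*W (f(l, W) = -3*(-1766*W - 383) = -3*(-383 - 1766*W) = 1149 + 5298*W)
f(F(b), -144) - U(-1973, -1995) = (1149 + 5298*(-144)) - (1 + 2*(-1995)) = (1149 - 762912) - (1 - 3990) = -761763 - 1*(-3989) = -761763 + 3989 = -757774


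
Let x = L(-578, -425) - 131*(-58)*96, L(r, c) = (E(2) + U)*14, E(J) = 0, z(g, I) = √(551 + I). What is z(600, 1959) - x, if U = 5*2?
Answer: -729548 + √2510 ≈ -7.2950e+5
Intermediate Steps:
U = 10
L(r, c) = 140 (L(r, c) = (0 + 10)*14 = 10*14 = 140)
x = 729548 (x = 140 - 131*(-58)*96 = 140 - (-7598)*96 = 140 - 1*(-729408) = 140 + 729408 = 729548)
z(600, 1959) - x = √(551 + 1959) - 1*729548 = √2510 - 729548 = -729548 + √2510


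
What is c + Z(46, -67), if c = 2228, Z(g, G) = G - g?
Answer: 2115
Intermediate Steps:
c + Z(46, -67) = 2228 + (-67 - 1*46) = 2228 + (-67 - 46) = 2228 - 113 = 2115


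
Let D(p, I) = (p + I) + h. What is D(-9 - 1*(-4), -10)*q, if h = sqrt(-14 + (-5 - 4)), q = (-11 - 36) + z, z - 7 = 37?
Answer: 45 - 3*I*sqrt(23) ≈ 45.0 - 14.387*I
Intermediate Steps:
z = 44 (z = 7 + 37 = 44)
q = -3 (q = (-11 - 36) + 44 = -47 + 44 = -3)
h = I*sqrt(23) (h = sqrt(-14 - 9) = sqrt(-23) = I*sqrt(23) ≈ 4.7958*I)
D(p, I) = I + p + I*sqrt(23) (D(p, I) = (p + I) + I*sqrt(23) = (I + p) + I*sqrt(23) = I + p + I*sqrt(23))
D(-9 - 1*(-4), -10)*q = (-10 + (-9 - 1*(-4)) + I*sqrt(23))*(-3) = (-10 + (-9 + 4) + I*sqrt(23))*(-3) = (-10 - 5 + I*sqrt(23))*(-3) = (-15 + I*sqrt(23))*(-3) = 45 - 3*I*sqrt(23)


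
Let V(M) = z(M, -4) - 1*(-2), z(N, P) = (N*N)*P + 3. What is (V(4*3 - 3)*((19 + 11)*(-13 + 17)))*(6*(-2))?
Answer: 459360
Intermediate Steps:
z(N, P) = 3 + P*N² (z(N, P) = N²*P + 3 = P*N² + 3 = 3 + P*N²)
V(M) = 5 - 4*M² (V(M) = (3 - 4*M²) - 1*(-2) = (3 - 4*M²) + 2 = 5 - 4*M²)
(V(4*3 - 3)*((19 + 11)*(-13 + 17)))*(6*(-2)) = ((5 - 4*(4*3 - 3)²)*((19 + 11)*(-13 + 17)))*(6*(-2)) = ((5 - 4*(12 - 3)²)*(30*4))*(-12) = ((5 - 4*9²)*120)*(-12) = ((5 - 4*81)*120)*(-12) = ((5 - 324)*120)*(-12) = -319*120*(-12) = -38280*(-12) = 459360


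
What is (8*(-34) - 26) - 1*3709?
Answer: -4007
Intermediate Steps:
(8*(-34) - 26) - 1*3709 = (-272 - 26) - 3709 = -298 - 3709 = -4007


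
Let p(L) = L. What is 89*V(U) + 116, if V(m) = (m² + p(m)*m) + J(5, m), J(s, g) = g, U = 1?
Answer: 383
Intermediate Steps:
V(m) = m + 2*m² (V(m) = (m² + m*m) + m = (m² + m²) + m = 2*m² + m = m + 2*m²)
89*V(U) + 116 = 89*(1*(1 + 2*1)) + 116 = 89*(1*(1 + 2)) + 116 = 89*(1*3) + 116 = 89*3 + 116 = 267 + 116 = 383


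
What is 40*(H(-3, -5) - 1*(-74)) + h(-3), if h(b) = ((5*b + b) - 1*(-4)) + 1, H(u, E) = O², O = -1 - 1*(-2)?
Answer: 2987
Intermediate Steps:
O = 1 (O = -1 + 2 = 1)
H(u, E) = 1 (H(u, E) = 1² = 1)
h(b) = 5 + 6*b (h(b) = (6*b + 4) + 1 = (4 + 6*b) + 1 = 5 + 6*b)
40*(H(-3, -5) - 1*(-74)) + h(-3) = 40*(1 - 1*(-74)) + (5 + 6*(-3)) = 40*(1 + 74) + (5 - 18) = 40*75 - 13 = 3000 - 13 = 2987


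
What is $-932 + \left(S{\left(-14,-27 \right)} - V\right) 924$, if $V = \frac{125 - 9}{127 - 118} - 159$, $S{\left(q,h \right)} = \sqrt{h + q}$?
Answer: $\frac{402224}{3} + 924 i \sqrt{41} \approx 1.3407 \cdot 10^{5} + 5916.5 i$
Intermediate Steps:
$V = - \frac{1315}{9}$ ($V = \frac{116}{9} - 159 = - \frac{1315}{9} \approx -146.11$)
$-932 + \left(S{\left(-14,-27 \right)} - V\right) 924 = -932 + \left(\sqrt{-27 - 14} - - \frac{1315}{9}\right) 924 = -932 + \left(\sqrt{-41} + \frac{1315}{9}\right) 924 = -932 + \left(i \sqrt{41} + \frac{1315}{9}\right) 924 = -932 + \left(\frac{1315}{9} + i \sqrt{41}\right) 924 = -932 + \left(\frac{405020}{3} + 924 i \sqrt{41}\right) = \frac{402224}{3} + 924 i \sqrt{41}$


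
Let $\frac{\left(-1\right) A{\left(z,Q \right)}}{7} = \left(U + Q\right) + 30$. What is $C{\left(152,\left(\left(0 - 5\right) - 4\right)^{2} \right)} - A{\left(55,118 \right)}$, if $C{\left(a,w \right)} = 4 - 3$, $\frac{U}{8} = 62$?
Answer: $4509$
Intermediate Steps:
$U = 496$ ($U = 8 \cdot 62 = 496$)
$A{\left(z,Q \right)} = -3682 - 7 Q$ ($A{\left(z,Q \right)} = - 7 \left(\left(496 + Q\right) + 30\right) = - 7 \left(526 + Q\right) = -3682 - 7 Q$)
$C{\left(a,w \right)} = 1$ ($C{\left(a,w \right)} = 4 - 3 = 1$)
$C{\left(152,\left(\left(0 - 5\right) - 4\right)^{2} \right)} - A{\left(55,118 \right)} = 1 - \left(-3682 - 826\right) = 1 - -4508 = 1 + 4508 = 4509$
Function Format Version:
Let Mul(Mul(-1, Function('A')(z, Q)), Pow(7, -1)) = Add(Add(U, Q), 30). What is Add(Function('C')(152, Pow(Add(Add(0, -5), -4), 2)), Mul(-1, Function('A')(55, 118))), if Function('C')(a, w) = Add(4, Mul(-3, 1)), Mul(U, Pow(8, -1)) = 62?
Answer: 4509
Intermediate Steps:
U = 496 (U = Mul(8, 62) = 496)
Function('A')(z, Q) = Add(-3682, Mul(-7, Q)) (Function('A')(z, Q) = Mul(-7, Add(Add(496, Q), 30)) = Mul(-7, Add(526, Q)) = Add(-3682, Mul(-7, Q)))
Function('C')(a, w) = 1 (Function('C')(a, w) = Add(4, -3) = 1)
Add(Function('C')(152, Pow(Add(Add(0, -5), -4), 2)), Mul(-1, Function('A')(55, 118))) = Add(1, Mul(-1, Add(-3682, Mul(-7, 118)))) = Add(1, Mul(-1, Add(-3682, -826))) = Add(1, Mul(-1, -4508)) = Add(1, 4508) = 4509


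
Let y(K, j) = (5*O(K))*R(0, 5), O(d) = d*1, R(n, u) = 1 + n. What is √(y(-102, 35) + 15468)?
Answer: 3*√1662 ≈ 122.30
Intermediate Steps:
O(d) = d
y(K, j) = 5*K (y(K, j) = (5*K)*(1 + 0) = (5*K)*1 = 5*K)
√(y(-102, 35) + 15468) = √(5*(-102) + 15468) = √(-510 + 15468) = √14958 = 3*√1662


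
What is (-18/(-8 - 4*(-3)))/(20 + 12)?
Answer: -9/64 ≈ -0.14063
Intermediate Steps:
(-18/(-8 - 4*(-3)))/(20 + 12) = -18/(-8 + 12)/32 = -18/4*(1/32) = -18*¼*(1/32) = -9/2*1/32 = -9/64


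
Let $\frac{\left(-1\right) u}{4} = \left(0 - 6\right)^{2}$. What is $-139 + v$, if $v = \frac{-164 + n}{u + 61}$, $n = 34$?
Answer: $- \frac{11407}{83} \approx -137.43$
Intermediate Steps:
$u = -144$ ($u = - 4 \left(0 - 6\right)^{2} = - 4 \left(-6\right)^{2} = \left(-4\right) 36 = -144$)
$v = \frac{130}{83}$ ($v = \frac{-164 + 34}{-144 + 61} = - \frac{130}{-83} = \left(-130\right) \left(- \frac{1}{83}\right) = \frac{130}{83} \approx 1.5663$)
$-139 + v = -139 + \frac{130}{83} = - \frac{11407}{83}$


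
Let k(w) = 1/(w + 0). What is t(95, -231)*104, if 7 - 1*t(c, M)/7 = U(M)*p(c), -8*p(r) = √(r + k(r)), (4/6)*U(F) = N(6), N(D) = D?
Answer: 5096 + 819*√857470/95 ≈ 13079.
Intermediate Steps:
U(F) = 9 (U(F) = (3/2)*6 = 9)
k(w) = 1/w
p(r) = -√(r + 1/r)/8
t(c, M) = 49 + 63*√(c + 1/c)/8 (t(c, M) = 49 - 63*(-√(c + 1/c)/8) = 49 - (-63)*√(c + 1/c)/8 = 49 + 63*√(c + 1/c)/8)
t(95, -231)*104 = (49 + 63*√(95 + 1/95)/8)*104 = (49 + 63*√(9026/95)/8)*104 = (49 + 63*(√857470/95)/8)*104 = (49 + 63*√857470/760)*104 = 5096 + 819*√857470/95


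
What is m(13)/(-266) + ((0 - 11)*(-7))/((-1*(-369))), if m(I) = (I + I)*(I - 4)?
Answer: -32932/49077 ≈ -0.67103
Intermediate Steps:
m(I) = 2*I*(-4 + I) (m(I) = (2*I)*(-4 + I) = 2*I*(-4 + I))
m(13)/(-266) + ((0 - 11)*(-7))/((-1*(-369))) = (2*13*(-4 + 13))/(-266) + ((0 - 11)*(-7))/((-1*(-369))) = (2*13*9)*(-1/266) - 11*(-7)/369 = 234*(-1/266) + 77*(1/369) = -117/133 + 77/369 = -32932/49077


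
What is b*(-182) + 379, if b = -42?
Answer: 8023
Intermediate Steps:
b*(-182) + 379 = -42*(-182) + 379 = 7644 + 379 = 8023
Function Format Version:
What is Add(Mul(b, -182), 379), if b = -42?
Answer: 8023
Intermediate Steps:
Add(Mul(b, -182), 379) = Add(Mul(-42, -182), 379) = Add(7644, 379) = 8023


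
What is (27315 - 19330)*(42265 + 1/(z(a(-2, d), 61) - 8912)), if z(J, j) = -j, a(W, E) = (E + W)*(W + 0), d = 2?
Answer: 3028262094340/8973 ≈ 3.3749e+8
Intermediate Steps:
a(W, E) = W*(E + W) (a(W, E) = (E + W)*W = W*(E + W))
(27315 - 19330)*(42265 + 1/(z(a(-2, d), 61) - 8912)) = (27315 - 19330)*(42265 + 1/(-1*61 - 8912)) = 7985*(42265 + 1/(-61 - 8912)) = 7985*(42265 + 1/(-8973)) = 7985*(42265 - 1/8973) = 7985*(379243844/8973) = 3028262094340/8973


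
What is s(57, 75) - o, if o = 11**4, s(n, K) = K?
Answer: -14566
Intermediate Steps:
o = 14641
s(57, 75) - o = 75 - 1*14641 = 75 - 14641 = -14566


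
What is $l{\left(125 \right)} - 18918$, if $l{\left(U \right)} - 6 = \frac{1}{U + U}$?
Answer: $- \frac{4727999}{250} \approx -18912.0$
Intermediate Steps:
$l{\left(U \right)} = 6 + \frac{1}{2 U}$ ($l{\left(U \right)} = 6 + \frac{1}{U + U} = 6 + \frac{1}{2 U}$)
$l{\left(125 \right)} - 18918 = \left(6 + \frac{1}{2 \cdot 125}\right) - 18918 = \left(6 + \frac{1}{2} \cdot \frac{1}{125}\right) - 18918 = \left(6 + \frac{1}{250}\right) - 18918 = \frac{1501}{250} - 18918 = - \frac{4727999}{250}$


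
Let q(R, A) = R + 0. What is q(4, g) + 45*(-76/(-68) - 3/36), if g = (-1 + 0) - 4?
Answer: 3437/68 ≈ 50.544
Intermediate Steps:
g = -5 (g = -1 - 4 = -5)
q(R, A) = R
q(4, g) + 45*(-76/(-68) - 3/36) = 4 + 45*(-76/(-68) - 3/36) = 4 + 45*(-76*(-1/68) - 3*1/36) = 4 + 45*(19/17 - 1/12) = 4 + 45*(211/204) = 4 + 3165/68 = 3437/68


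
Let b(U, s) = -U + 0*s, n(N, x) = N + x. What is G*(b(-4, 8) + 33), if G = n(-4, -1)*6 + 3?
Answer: -999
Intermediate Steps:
b(U, s) = -U (b(U, s) = -U + 0 = -U)
G = -27 (G = (-4 - 1)*6 + 3 = -5*6 + 3 = -30 + 3 = -27)
G*(b(-4, 8) + 33) = -27*(-1*(-4) + 33) = -27*(4 + 33) = -27*37 = -999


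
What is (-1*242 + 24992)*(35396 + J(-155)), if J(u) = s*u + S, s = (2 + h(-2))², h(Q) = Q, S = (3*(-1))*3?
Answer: 875828250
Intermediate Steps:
S = -9 (S = -3*3 = -9)
s = 0 (s = (2 - 2)² = 0² = 0)
J(u) = -9 (J(u) = 0*u - 9 = 0 - 9 = -9)
(-1*242 + 24992)*(35396 + J(-155)) = (-1*242 + 24992)*(35396 - 9) = (-242 + 24992)*35387 = 24750*35387 = 875828250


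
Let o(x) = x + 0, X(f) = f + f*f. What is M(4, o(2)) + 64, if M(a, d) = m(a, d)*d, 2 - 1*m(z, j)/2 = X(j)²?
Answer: -72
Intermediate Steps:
X(f) = f + f²
m(z, j) = 4 - 2*j²*(1 + j)²
o(x) = x
M(a, d) = d*(4 - 2*d²*(1 + d)²) (M(a, d) = (4 - 2*d²*(1 + d)²)*d = d*(4 - 2*d²*(1 + d)²))
M(4, o(2)) + 64 = (4*2 - 2*2³*(1 + 2)²) + 64 = (8 - 2*8*3²) + 64 = (8 - 2*8*9) + 64 = (8 - 144) + 64 = -136 + 64 = -72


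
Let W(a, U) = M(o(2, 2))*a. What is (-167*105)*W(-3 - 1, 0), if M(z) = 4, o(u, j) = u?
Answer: 280560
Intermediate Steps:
W(a, U) = 4*a
(-167*105)*W(-3 - 1, 0) = (-167*105)*(4*(-3 - 1)) = -70140*(-4) = -17535*(-16) = 280560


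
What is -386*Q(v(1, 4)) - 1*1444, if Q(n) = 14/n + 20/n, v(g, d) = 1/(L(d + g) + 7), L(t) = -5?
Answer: -27692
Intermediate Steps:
v(g, d) = 1/2 (v(g, d) = 1/(-5 + 7) = 1/2)
Q(n) = 34/n
-386*Q(v(1, 4)) - 1*1444 = -13124/1/2 - 1*1444 = -13124*2 - 1444 = -386*68 - 1444 = -26248 - 1444 = -27692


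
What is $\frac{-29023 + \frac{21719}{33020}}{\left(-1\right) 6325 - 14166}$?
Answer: $\frac{958317741}{676612820} \approx 1.4163$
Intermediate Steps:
$\frac{-29023 + \frac{21719}{33020}}{\left(-1\right) 6325 - 14166} = \frac{-29023 + 21719 \cdot \frac{1}{33020}}{-6325 - 14166} = \frac{-29023 + \frac{21719}{33020}}{-20491} = \left(- \frac{958317741}{33020}\right) \left(- \frac{1}{20491}\right) = \frac{958317741}{676612820}$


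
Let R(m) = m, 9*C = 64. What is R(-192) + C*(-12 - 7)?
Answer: -2944/9 ≈ -327.11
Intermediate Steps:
C = 64/9 (C = (⅑)*64 = 64/9 ≈ 7.1111)
R(-192) + C*(-12 - 7) = -192 + 64*(-12 - 7)/9 = -192 + (64/9)*(-19) = -192 - 1216/9 = -2944/9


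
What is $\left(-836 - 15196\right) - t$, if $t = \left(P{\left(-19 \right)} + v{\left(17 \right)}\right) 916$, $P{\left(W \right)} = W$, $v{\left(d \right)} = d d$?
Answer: $-263352$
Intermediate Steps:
$v{\left(d \right)} = d^{2}$
$t = 247320$ ($t = \left(-19 + 17^{2}\right) 916 = \left(-19 + 289\right) 916 = 270 \cdot 916 = 247320$)
$\left(-836 - 15196\right) - t = \left(-836 - 15196\right) - 247320 = -16032 - 247320 = -263352$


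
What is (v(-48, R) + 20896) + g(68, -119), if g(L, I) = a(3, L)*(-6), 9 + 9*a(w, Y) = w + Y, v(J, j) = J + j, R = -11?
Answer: 62387/3 ≈ 20796.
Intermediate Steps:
a(w, Y) = -1 + Y/9 + w/9 (a(w, Y) = -1 + (w + Y)/9 = -1 + (Y + w)/9 = -1 + (Y/9 + w/9) = -1 + Y/9 + w/9)
g(L, I) = 4 - 2*L/3 (g(L, I) = (-1 + L/9 + (⅑)*3)*(-6) = (-1 + L/9 + ⅓)*(-6) = (-⅔ + L/9)*(-6) = 4 - 2*L/3)
(v(-48, R) + 20896) + g(68, -119) = ((-48 - 11) + 20896) + (4 - ⅔*68) = (-59 + 20896) + (4 - 136/3) = 20837 - 124/3 = 62387/3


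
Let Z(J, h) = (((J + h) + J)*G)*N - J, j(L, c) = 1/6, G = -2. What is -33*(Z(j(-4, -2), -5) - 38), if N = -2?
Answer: 3751/2 ≈ 1875.5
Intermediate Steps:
j(L, c) = ⅙
Z(J, h) = 4*h + 7*J (Z(J, h) = (((J + h) + J)*(-2))*(-2) - J = ((h + 2*J)*(-2))*(-2) - J = (-4*J - 2*h)*(-2) - J = (4*h + 8*J) - J = 4*h + 7*J)
-33*(Z(j(-4, -2), -5) - 38) = -33*((4*(-5) + 7*(⅙)) - 38) = -33*((-20 + 7/6) - 38) = -33*(-113/6 - 38) = -33*(-341/6) = 3751/2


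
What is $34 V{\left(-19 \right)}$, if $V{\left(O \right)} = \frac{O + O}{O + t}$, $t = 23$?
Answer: $-323$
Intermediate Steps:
$V{\left(O \right)} = \frac{2 O}{23 + O}$ ($V{\left(O \right)} = \frac{O + O}{O + 23} = \frac{2 O}{23 + O}$)
$34 V{\left(-19 \right)} = 34 \cdot 2 \left(-19\right) \frac{1}{23 - 19} = 34 \cdot 2 \left(-19\right) \frac{1}{4} = 34 \left(- \frac{19}{2}\right) = -323$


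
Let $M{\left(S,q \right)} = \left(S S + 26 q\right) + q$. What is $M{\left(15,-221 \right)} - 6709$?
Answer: $-12451$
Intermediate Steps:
$M{\left(S,q \right)} = S^{2} + 27 q$ ($M{\left(S,q \right)} = \left(S^{2} + 26 q\right) + q = S^{2} + 27 q$)
$M{\left(15,-221 \right)} - 6709 = \left(15^{2} + 27 \left(-221\right)\right) - 6709 = \left(225 - 5967\right) - 6709 = -5742 - 6709 = -12451$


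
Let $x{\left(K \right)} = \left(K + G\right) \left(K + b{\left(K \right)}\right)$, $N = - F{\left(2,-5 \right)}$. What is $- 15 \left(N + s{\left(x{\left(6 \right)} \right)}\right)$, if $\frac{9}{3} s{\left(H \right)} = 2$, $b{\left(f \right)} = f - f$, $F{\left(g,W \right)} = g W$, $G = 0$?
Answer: $-160$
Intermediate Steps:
$F{\left(g,W \right)} = W g$
$N = 10$ ($N = - \left(-5\right) 2 = \left(-1\right) \left(-10\right) = 10$)
$b{\left(f \right)} = 0$
$x{\left(K \right)} = K^{2}$ ($x{\left(K \right)} = \left(K + 0\right) \left(K + 0\right) = K K = K^{2}$)
$s{\left(H \right)} = \frac{2}{3}$ ($s{\left(H \right)} = \frac{1}{3} \cdot 2 = \frac{2}{3}$)
$- 15 \left(N + s{\left(x{\left(6 \right)} \right)}\right) = - 15 \left(10 + \frac{2}{3}\right) = \left(-15\right) \frac{32}{3} = -160$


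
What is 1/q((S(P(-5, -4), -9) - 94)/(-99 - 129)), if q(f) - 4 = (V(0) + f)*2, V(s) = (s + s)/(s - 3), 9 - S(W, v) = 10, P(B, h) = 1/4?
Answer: 6/29 ≈ 0.20690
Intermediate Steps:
P(B, h) = ¼
S(W, v) = -1 (S(W, v) = 9 - 1*10 = 9 - 10 = -1)
V(s) = 2*s/(-3 + s) (V(s) = (2*s)/(-3 + s) = 2*s/(-3 + s))
q(f) = 4 + 2*f (q(f) = 4 + (2*0/(-3 + 0) + f)*2 = 4 + (2*0/(-3) + f)*2 = 4 + (2*0*(-⅓) + f)*2 = 4 + (0 + f)*2 = 4 + f*2 = 4 + 2*f)
1/q((S(P(-5, -4), -9) - 94)/(-99 - 129)) = 1/(4 + 2*((-1 - 94)/(-99 - 129))) = 1/(4 + 2*(-95/(-228))) = 1/(4 + 2*(-95*(-1/228))) = 1/(4 + 2*(5/12)) = 1/(4 + ⅚) = 1/(29/6) = 6/29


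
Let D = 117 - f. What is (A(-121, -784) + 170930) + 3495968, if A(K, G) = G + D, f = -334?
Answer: 3666565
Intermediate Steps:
D = 451 (D = 117 - 1*(-334) = 117 + 334 = 451)
A(K, G) = 451 + G (A(K, G) = G + 451 = 451 + G)
(A(-121, -784) + 170930) + 3495968 = ((451 - 784) + 170930) + 3495968 = (-333 + 170930) + 3495968 = 170597 + 3495968 = 3666565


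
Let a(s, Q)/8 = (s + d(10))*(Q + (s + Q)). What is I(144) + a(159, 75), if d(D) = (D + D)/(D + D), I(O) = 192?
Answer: 395712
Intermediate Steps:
d(D) = 1 (d(D) = (2*D)/((2*D)) = (2*D)*(1/(2*D)) = 1)
a(s, Q) = 8*(1 + s)*(s + 2*Q) (a(s, Q) = 8*((s + 1)*(Q + (s + Q))) = 8*((1 + s)*(Q + (Q + s))) = 8*((1 + s)*(s + 2*Q)) = 8*(1 + s)*(s + 2*Q))
I(144) + a(159, 75) = 192 + (8*159 + 8*159² + 16*75 + 16*75*159) = 192 + (1272 + 8*25281 + 1200 + 190800) = 192 + (1272 + 202248 + 1200 + 190800) = 192 + 395520 = 395712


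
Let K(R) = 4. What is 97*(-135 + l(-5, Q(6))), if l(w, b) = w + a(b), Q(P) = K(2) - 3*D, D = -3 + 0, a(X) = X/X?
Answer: -13483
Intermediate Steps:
a(X) = 1
D = -3
Q(P) = 13 (Q(P) = 4 - 3*(-3) = 4 + 9 = 13)
l(w, b) = 1 + w (l(w, b) = w + 1 = 1 + w)
97*(-135 + l(-5, Q(6))) = 97*(-135 + (1 - 5)) = 97*(-135 - 4) = 97*(-139) = -13483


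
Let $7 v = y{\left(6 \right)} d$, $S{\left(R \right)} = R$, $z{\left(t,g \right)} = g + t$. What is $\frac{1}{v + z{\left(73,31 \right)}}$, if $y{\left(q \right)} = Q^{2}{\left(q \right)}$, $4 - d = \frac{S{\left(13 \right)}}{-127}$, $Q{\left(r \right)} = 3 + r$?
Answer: $\frac{889}{134657} \approx 0.006602$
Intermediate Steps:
$d = \frac{521}{127}$ ($d = 4 - \frac{13}{-127} = 4 - 13 \left(- \frac{1}{127}\right) = 4 - - \frac{13}{127} = 4 + \frac{13}{127} = \frac{521}{127} \approx 4.1024$)
$y{\left(q \right)} = \left(3 + q\right)^{2}$
$v = \frac{42201}{889}$ ($v = \frac{\left(3 + 6\right)^{2} \cdot \frac{521}{127}}{7} = \frac{9^{2} \cdot \frac{521}{127}}{7} = \frac{81 \cdot \frac{521}{127}}{7} = \frac{1}{7} \cdot \frac{42201}{127} = \frac{42201}{889} \approx 47.47$)
$\frac{1}{v + z{\left(73,31 \right)}} = \frac{1}{\frac{42201}{889} + \left(31 + 73\right)} = \frac{1}{\frac{42201}{889} + 104} = \frac{1}{\frac{134657}{889}} = \frac{889}{134657}$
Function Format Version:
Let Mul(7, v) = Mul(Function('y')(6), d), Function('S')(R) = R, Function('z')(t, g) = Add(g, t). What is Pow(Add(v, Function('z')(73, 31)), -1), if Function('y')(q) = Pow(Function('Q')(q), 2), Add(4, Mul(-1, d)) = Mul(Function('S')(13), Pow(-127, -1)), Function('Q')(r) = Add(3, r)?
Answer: Rational(889, 134657) ≈ 0.0066020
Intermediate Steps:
d = Rational(521, 127) (d = Add(4, Mul(-1, Mul(13, Pow(-127, -1)))) = Add(4, Mul(-1, Mul(13, Rational(-1, 127)))) = Add(4, Mul(-1, Rational(-13, 127))) = Add(4, Rational(13, 127)) = Rational(521, 127) ≈ 4.1024)
Function('y')(q) = Pow(Add(3, q), 2)
v = Rational(42201, 889) (v = Mul(Rational(1, 7), Mul(Pow(Add(3, 6), 2), Rational(521, 127))) = Mul(Rational(1, 7), Mul(Pow(9, 2), Rational(521, 127))) = Mul(Rational(1, 7), Mul(81, Rational(521, 127))) = Mul(Rational(1, 7), Rational(42201, 127)) = Rational(42201, 889) ≈ 47.470)
Pow(Add(v, Function('z')(73, 31)), -1) = Pow(Add(Rational(42201, 889), Add(31, 73)), -1) = Pow(Add(Rational(42201, 889), 104), -1) = Pow(Rational(134657, 889), -1) = Rational(889, 134657)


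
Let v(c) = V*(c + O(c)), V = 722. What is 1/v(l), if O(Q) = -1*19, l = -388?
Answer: -1/293854 ≈ -3.4030e-6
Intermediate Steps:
O(Q) = -19
v(c) = -13718 + 722*c (v(c) = 722*(c - 19) = 722*(-19 + c) = -13718 + 722*c)
1/v(l) = 1/(-13718 + 722*(-388)) = 1/(-13718 - 280136) = 1/(-293854) = -1/293854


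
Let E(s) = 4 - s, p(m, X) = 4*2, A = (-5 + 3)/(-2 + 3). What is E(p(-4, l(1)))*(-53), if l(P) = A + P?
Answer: 212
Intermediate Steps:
A = -2 (A = -2/1 = -2*1 = -2)
l(P) = -2 + P
p(m, X) = 8
E(p(-4, l(1)))*(-53) = (4 - 1*8)*(-53) = (4 - 8)*(-53) = -4*(-53) = 212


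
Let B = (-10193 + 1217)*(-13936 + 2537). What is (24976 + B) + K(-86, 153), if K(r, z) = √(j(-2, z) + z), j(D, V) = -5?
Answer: 102342400 + 2*√37 ≈ 1.0234e+8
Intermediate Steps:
K(r, z) = √(-5 + z)
B = 102317424 (B = -8976*(-11399) = 102317424)
(24976 + B) + K(-86, 153) = (24976 + 102317424) + √(-5 + 153) = 102342400 + √148 = 102342400 + 2*√37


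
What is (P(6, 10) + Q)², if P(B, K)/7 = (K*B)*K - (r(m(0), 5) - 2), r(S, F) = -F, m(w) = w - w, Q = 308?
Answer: 20766249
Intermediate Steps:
m(w) = 0
P(B, K) = 49 + 7*B*K² (P(B, K) = 7*((K*B)*K - (-1*5 - 2)) = 7*((B*K)*K - (-5 - 2)) = 7*(B*K² - 1*(-7)) = 7*(B*K² + 7) = 7*(7 + B*K²) = 49 + 7*B*K²)
(P(6, 10) + Q)² = ((49 + 7*6*10²) + 308)² = ((49 + 7*6*100) + 308)² = ((49 + 4200) + 308)² = (4249 + 308)² = 4557² = 20766249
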